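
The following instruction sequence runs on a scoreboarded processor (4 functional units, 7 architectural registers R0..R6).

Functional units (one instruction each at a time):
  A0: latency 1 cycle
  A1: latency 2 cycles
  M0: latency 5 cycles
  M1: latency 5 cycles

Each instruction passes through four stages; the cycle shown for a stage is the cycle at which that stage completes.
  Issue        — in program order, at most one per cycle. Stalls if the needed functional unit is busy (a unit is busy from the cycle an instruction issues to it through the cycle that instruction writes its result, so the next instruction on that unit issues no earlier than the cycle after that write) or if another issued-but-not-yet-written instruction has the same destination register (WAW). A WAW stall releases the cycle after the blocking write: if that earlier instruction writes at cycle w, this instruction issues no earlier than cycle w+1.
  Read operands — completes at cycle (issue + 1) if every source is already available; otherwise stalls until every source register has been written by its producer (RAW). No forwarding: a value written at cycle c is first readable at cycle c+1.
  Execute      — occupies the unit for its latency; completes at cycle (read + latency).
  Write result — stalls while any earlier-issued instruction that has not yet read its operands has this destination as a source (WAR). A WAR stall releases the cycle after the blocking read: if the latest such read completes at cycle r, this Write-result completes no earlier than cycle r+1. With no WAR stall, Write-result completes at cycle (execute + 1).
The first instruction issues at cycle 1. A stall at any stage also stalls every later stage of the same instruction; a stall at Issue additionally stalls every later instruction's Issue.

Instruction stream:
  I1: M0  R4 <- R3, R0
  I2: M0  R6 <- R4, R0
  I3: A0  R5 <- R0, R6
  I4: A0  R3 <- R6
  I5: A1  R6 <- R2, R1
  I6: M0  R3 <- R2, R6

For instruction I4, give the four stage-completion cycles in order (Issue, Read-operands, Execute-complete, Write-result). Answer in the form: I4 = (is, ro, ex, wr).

I4 = (20, 21, 22, 23)

1) issue 1, read 2, done 7, write 8
2) issue 9, read 10, done 15, write 16  <struct: M0 busy until I1 writes@8>
3) issue 10, read 17, done 18, write 19  <RAW R6: wait I2 write@16>
4) issue 20, read 21, done 22, write 23  <struct: A0 busy until I3 writes@19>
5) issue 21, read 22, done 24, write 25
6) issue 24, read 26, done 31, write 32  <WAW R3: wait I4 write@23 / RAW R6: wait I5 write@25>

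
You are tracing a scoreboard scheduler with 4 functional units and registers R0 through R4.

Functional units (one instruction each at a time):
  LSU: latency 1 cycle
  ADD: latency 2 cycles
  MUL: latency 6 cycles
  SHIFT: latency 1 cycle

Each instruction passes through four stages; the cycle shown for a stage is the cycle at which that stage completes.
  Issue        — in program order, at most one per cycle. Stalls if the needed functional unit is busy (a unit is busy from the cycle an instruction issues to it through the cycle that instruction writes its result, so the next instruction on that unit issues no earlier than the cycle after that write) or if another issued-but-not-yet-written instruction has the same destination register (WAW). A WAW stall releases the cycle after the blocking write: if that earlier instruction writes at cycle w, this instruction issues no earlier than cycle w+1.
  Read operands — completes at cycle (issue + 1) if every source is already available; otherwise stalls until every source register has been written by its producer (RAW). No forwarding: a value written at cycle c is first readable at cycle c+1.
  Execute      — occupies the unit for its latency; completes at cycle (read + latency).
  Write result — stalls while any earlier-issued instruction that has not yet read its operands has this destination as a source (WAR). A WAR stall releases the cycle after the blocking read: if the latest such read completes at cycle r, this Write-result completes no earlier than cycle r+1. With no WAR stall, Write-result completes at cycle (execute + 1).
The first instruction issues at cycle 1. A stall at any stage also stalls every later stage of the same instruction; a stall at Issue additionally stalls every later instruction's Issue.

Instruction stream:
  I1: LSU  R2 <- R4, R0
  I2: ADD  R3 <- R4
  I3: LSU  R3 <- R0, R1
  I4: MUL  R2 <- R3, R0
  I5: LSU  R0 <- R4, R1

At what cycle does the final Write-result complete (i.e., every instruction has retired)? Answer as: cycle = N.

cycle = 18

I1 -> (1, 2, 3, 4)
I2 -> (2, 3, 5, 6)
I3 -> (7, 8, 9, 10)  // WAW R3: wait I2 write@6
I4 -> (8, 11, 17, 18)  // RAW R3: wait I3 write@10
I5 -> (11, 12, 13, 14)  // struct: LSU busy until I3 writes@10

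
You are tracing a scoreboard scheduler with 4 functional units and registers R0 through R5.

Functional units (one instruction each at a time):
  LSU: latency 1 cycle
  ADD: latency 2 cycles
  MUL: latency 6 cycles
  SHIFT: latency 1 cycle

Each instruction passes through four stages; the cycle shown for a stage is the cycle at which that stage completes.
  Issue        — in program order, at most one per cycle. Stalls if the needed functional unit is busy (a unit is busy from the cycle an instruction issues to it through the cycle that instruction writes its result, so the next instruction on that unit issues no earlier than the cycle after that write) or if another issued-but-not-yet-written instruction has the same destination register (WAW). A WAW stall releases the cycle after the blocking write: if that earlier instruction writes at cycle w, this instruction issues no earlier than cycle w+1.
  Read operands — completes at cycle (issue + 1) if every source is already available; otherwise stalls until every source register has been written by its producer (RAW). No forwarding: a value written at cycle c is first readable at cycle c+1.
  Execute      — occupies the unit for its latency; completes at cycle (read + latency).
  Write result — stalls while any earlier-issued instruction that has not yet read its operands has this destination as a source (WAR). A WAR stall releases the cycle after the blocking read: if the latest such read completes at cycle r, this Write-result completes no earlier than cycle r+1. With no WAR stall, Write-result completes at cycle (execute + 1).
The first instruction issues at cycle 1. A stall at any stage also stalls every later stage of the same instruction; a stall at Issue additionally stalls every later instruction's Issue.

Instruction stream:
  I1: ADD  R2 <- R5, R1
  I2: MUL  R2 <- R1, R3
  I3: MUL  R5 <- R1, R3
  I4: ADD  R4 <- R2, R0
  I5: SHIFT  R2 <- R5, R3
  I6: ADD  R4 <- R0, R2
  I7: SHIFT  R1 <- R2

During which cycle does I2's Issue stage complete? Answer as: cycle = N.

cycle = 6

[I1] 1/2/4/5
[I2] 6/7/13/14  (WAW R2: wait I1 write@5)
[I3] 15/16/22/23  (struct: MUL busy until I2 writes@14)
[I4] 16/17/19/20
[I5] 17/24/25/26  (RAW R5: wait I3 write@23)
[I6] 21/27/29/30  (struct: ADD busy until I4 writes@20; RAW R2: wait I5 write@26)
[I7] 27/28/29/30  (struct: SHIFT busy until I5 writes@26)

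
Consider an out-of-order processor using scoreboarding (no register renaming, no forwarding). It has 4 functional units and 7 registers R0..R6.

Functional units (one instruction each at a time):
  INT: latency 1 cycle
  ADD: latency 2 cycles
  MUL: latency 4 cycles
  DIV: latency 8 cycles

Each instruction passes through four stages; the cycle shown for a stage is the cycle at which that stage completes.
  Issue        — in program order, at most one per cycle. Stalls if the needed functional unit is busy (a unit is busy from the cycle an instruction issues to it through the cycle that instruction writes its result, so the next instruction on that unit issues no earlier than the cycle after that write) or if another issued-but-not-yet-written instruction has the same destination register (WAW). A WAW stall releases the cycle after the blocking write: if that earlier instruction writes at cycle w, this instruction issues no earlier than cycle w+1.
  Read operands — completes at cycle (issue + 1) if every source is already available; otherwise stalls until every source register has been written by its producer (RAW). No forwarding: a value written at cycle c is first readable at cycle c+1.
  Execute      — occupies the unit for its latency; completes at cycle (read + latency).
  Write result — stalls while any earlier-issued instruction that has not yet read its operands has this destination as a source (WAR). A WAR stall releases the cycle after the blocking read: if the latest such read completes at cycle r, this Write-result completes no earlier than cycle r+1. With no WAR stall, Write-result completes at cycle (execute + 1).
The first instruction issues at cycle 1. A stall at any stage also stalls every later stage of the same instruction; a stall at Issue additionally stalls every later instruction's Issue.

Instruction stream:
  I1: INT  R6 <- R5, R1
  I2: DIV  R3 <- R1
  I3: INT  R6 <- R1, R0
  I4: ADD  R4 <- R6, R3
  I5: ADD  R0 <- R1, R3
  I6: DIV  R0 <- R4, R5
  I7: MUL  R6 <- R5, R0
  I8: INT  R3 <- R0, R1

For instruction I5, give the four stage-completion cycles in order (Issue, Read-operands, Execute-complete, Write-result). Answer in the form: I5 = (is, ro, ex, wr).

c1: I1 dispatched to INT
c2: I1 operands ready, I2 dispatched to DIV
c3: I1 complete, I2 operands ready
c4: R6←I1
c5: I3 dispatched to INT
c6: I3 operands ready, I4 dispatched to ADD
c7: I3 complete
c8: R6←I3
c11: I2 complete
c12: R3←I2
c13: I4 operands ready
c15: I4 complete
c16: R4←I4
c17: I5 dispatched to ADD
c18: I5 operands ready
c20: I5 complete
c21: R0←I5
c22: I6 dispatched to DIV
c23: I6 operands ready, I7 dispatched to MUL
c24: I8 dispatched to INT
c31: I6 complete
c32: R0←I6
c33: I7 operands ready, I8 operands ready
c34: I8 complete
c35: R3←I8
c37: I7 complete
c38: R6←I7

I5 = (17, 18, 20, 21)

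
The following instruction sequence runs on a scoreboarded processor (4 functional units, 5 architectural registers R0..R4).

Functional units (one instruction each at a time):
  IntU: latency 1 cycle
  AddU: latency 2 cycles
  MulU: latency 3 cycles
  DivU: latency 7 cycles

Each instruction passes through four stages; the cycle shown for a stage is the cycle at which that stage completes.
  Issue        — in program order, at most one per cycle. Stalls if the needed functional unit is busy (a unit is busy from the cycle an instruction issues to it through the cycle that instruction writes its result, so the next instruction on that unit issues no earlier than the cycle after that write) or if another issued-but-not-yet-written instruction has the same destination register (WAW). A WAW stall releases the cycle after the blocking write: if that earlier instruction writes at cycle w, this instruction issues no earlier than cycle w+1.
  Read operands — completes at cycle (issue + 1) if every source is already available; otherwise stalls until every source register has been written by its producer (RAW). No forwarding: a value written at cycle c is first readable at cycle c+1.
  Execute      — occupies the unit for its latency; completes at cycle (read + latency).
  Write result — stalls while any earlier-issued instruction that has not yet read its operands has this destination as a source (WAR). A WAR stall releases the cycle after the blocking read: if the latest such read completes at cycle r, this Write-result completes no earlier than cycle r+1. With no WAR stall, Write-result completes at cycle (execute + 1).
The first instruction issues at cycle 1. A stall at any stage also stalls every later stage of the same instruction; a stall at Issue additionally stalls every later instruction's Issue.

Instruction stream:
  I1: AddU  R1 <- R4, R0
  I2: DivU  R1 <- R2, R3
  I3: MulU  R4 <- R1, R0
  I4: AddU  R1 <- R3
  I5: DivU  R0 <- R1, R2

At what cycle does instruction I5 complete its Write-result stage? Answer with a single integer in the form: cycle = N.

c1: I1 dispatched to AddU
c2: I1 operands ready
c4: I1 complete
c5: R1←I1
c6: I2 dispatched to DivU
c7: I2 operands ready | I3 dispatched to MulU
c14: I2 complete
c15: R1←I2
c16: I3 operands ready | I4 dispatched to AddU
c17: I4 operands ready | I5 dispatched to DivU
c19: I3 complete | I4 complete
c20: R4←I3 | R1←I4
c21: I5 operands ready
c28: I5 complete
c29: R0←I5

cycle = 29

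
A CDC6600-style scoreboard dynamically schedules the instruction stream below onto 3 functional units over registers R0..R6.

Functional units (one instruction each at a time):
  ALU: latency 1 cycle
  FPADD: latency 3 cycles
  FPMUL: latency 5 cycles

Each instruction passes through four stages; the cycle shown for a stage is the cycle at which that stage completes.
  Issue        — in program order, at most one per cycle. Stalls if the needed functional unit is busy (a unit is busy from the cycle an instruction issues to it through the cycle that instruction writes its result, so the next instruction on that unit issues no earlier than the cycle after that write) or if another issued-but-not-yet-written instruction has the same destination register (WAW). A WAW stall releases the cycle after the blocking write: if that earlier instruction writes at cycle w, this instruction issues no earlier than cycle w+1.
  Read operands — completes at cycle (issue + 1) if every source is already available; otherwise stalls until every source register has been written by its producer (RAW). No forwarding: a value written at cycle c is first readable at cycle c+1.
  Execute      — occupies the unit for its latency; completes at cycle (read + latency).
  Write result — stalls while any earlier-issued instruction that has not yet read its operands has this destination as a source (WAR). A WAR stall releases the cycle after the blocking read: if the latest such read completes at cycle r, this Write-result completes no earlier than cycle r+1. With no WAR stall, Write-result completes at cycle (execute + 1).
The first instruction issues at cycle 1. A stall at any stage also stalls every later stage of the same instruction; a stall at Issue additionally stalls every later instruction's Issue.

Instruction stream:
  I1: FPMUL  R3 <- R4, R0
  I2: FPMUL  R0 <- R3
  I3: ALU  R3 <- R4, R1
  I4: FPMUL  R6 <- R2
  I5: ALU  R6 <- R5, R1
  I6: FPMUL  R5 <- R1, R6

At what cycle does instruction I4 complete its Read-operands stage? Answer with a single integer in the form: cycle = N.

cycle = 18

t=1  issue I1 (FPMUL)
t=2  I1 read-ops
t=7  I1 finished on FPMUL
t=8  I1→R3
t=9  issue I2 (FPMUL)
t=10  I2 read-ops; issue I3 (ALU)
t=11  I3 read-ops
t=12  I3 finished on ALU
t=13  I3→R3
t=15  I2 finished on FPMUL
t=16  I2→R0
t=17  issue I4 (FPMUL)
t=18  I4 read-ops
t=23  I4 finished on FPMUL
t=24  I4→R6
t=25  issue I5 (ALU)
t=26  I5 read-ops; issue I6 (FPMUL)
t=27  I5 finished on ALU
t=28  I5→R6
t=29  I6 read-ops
t=34  I6 finished on FPMUL
t=35  I6→R5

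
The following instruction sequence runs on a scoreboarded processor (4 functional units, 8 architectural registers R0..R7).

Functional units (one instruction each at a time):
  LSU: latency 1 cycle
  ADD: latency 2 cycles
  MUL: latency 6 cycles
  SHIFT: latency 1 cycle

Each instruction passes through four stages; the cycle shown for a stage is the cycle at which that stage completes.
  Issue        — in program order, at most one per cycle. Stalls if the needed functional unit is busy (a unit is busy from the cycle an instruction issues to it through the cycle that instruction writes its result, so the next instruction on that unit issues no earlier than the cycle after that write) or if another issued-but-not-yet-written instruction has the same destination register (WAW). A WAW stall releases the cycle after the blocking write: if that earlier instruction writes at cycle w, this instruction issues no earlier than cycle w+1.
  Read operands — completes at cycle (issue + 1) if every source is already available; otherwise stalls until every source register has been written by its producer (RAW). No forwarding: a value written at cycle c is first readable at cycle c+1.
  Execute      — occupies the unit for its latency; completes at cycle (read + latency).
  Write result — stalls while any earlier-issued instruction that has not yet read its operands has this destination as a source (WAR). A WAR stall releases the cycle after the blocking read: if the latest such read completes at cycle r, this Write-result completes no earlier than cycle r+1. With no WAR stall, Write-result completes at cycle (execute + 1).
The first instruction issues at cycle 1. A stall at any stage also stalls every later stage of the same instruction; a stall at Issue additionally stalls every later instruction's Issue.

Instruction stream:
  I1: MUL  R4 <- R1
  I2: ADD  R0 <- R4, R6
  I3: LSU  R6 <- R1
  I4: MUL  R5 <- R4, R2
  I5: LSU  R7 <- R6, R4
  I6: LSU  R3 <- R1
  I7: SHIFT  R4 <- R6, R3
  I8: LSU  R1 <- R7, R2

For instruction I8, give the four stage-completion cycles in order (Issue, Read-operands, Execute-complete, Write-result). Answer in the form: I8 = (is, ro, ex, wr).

I8 = (20, 21, 22, 23)

I1  is:1  ro:2  ex:8  wr:9
I2  is:2  ro:10  ex:12  wr:13  — RAW R4: wait I1 write@9
I3  is:3  ro:4  ex:5  wr:11  — WAR R6: wait I2 read@10
I4  is:10  ro:11  ex:17  wr:18  — struct: MUL busy until I1 writes@9
I5  is:12  ro:13  ex:14  wr:15  — struct: LSU busy until I3 writes@11
I6  is:16  ro:17  ex:18  wr:19  — struct: LSU busy until I5 writes@15
I7  is:17  ro:20  ex:21  wr:22  — RAW R3: wait I6 write@19
I8  is:20  ro:21  ex:22  wr:23  — struct: LSU busy until I6 writes@19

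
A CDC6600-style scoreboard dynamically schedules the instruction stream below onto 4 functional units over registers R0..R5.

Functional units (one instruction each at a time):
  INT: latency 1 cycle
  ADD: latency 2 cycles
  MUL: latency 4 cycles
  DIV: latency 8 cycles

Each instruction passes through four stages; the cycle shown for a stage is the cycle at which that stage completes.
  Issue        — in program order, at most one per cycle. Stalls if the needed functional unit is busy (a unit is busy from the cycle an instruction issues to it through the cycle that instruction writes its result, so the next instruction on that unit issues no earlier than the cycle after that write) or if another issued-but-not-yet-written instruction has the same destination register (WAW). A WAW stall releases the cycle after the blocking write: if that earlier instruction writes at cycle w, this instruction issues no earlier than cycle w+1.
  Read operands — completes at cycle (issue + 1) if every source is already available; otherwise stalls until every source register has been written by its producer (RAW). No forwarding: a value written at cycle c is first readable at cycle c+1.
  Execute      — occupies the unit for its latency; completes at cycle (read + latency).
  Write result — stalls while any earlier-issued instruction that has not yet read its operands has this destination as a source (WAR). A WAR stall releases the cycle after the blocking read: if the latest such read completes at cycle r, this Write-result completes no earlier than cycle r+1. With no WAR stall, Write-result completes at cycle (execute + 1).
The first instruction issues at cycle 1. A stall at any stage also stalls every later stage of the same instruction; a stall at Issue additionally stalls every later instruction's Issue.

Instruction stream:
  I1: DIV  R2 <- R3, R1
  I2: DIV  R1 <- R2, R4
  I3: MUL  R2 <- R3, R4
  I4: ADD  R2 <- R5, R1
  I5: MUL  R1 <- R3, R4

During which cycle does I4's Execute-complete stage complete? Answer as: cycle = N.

cycle = 25

  I1 | 1 | 2 | 10 | 11
  I2 | 12 | 13 | 21 | 22   struct: DIV busy until I1 writes@11
  I3 | 13 | 14 | 18 | 19
  I4 | 20 | 23 | 25 | 26   WAW R2: wait I3 write@19 · RAW R1: wait I2 write@22
  I5 | 23 | 24 | 28 | 29   WAW R1: wait I2 write@22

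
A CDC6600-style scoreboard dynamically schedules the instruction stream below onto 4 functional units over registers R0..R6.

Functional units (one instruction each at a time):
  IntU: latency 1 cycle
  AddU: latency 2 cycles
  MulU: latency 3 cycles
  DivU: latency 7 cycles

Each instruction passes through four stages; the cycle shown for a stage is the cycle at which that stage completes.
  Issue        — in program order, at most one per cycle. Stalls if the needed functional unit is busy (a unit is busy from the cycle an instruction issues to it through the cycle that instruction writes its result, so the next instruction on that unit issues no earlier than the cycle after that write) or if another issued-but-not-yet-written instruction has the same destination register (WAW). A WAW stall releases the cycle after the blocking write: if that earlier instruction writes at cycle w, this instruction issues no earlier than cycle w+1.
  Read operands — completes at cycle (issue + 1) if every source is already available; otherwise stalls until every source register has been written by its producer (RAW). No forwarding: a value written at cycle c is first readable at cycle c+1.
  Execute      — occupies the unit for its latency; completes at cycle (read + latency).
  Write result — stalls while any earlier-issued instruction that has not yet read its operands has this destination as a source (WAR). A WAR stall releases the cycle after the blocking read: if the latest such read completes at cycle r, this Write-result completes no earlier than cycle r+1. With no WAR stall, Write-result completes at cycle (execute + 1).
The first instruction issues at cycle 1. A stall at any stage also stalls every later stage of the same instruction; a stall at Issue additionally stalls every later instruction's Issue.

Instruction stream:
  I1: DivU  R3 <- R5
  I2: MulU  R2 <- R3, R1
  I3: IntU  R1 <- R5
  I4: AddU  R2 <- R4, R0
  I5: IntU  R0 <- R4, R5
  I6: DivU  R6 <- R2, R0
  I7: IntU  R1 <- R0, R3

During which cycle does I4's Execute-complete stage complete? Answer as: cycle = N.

I1 -> (1, 2, 9, 10)
I2 -> (2, 11, 14, 15)  // RAW R3: wait I1 write@10
I3 -> (3, 4, 5, 12)  // WAR R1: wait I2 read@11
I4 -> (16, 17, 19, 20)  // WAW R2: wait I2 write@15
I5 -> (17, 18, 19, 20)
I6 -> (18, 21, 28, 29)  // RAW R2: wait I4 write@20, RAW R0: wait I5 write@20
I7 -> (21, 22, 23, 24)  // struct: IntU busy until I5 writes@20

cycle = 19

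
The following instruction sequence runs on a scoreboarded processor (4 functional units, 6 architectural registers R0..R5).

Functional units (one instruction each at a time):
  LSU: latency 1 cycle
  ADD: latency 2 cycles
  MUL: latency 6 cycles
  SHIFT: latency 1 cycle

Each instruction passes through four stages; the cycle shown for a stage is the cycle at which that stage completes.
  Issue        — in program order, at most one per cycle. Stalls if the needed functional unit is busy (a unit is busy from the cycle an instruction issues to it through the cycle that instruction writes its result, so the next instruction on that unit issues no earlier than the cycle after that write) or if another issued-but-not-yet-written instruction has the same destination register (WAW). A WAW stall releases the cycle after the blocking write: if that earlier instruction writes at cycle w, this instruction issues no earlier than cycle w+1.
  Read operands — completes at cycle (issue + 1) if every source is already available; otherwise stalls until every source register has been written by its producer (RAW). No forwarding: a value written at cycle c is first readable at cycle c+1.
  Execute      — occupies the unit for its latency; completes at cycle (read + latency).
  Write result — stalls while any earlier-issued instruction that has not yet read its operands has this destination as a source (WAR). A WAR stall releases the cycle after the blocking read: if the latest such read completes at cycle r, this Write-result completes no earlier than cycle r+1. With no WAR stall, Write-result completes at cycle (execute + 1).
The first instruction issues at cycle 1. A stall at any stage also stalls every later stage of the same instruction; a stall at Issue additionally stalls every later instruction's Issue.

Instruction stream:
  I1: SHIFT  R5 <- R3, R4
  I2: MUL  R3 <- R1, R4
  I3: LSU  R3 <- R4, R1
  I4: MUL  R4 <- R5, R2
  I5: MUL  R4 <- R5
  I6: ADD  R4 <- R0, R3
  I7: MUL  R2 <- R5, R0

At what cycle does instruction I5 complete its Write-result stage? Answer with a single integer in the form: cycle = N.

I1: IS=1 RO=2 EX=3 WR=4
I2: IS=2 RO=3 EX=9 WR=10
I3: IS=11 RO=12 EX=13 WR=14  [WAW R3: wait I2 write@10]
I4: IS=12 RO=13 EX=19 WR=20
I5: IS=21 RO=22 EX=28 WR=29  [struct: MUL busy until I4 writes@20]
I6: IS=30 RO=31 EX=33 WR=34  [WAW R4: wait I5 write@29]
I7: IS=31 RO=32 EX=38 WR=39

cycle = 29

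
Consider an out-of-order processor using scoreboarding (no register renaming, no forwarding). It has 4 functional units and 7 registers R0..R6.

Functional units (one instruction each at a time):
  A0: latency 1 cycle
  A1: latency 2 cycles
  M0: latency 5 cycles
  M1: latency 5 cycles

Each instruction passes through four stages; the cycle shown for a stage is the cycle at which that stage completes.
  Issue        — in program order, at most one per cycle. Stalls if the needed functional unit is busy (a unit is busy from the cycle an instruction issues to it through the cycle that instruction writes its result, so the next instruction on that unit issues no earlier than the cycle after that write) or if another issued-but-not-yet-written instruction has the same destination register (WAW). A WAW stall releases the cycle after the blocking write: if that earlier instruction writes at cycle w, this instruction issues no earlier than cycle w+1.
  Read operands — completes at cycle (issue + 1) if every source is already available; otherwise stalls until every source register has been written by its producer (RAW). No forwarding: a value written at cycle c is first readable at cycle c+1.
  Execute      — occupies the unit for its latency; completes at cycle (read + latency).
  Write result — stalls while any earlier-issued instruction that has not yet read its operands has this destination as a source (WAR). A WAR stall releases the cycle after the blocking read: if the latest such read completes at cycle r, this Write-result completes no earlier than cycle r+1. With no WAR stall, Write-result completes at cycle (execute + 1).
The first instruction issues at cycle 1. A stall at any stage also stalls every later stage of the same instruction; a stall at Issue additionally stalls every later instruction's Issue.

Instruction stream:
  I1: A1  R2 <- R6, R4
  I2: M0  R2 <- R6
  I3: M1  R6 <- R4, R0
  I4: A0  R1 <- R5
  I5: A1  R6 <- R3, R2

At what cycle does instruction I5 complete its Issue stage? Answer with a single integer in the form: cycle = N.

c1: I1 dispatched to A1
c2: I1 operands ready
c4: I1 complete
c5: R2←I1
c6: I2 dispatched to M0
c7: I2 operands ready, I3 dispatched to M1
c8: I3 operands ready, I4 dispatched to A0
c9: I4 operands ready
c10: I4 complete
c11: R1←I4
c12: I2 complete
c13: R2←I2, I3 complete
c14: R6←I3
c15: I5 dispatched to A1
c16: I5 operands ready
c18: I5 complete
c19: R6←I5

cycle = 15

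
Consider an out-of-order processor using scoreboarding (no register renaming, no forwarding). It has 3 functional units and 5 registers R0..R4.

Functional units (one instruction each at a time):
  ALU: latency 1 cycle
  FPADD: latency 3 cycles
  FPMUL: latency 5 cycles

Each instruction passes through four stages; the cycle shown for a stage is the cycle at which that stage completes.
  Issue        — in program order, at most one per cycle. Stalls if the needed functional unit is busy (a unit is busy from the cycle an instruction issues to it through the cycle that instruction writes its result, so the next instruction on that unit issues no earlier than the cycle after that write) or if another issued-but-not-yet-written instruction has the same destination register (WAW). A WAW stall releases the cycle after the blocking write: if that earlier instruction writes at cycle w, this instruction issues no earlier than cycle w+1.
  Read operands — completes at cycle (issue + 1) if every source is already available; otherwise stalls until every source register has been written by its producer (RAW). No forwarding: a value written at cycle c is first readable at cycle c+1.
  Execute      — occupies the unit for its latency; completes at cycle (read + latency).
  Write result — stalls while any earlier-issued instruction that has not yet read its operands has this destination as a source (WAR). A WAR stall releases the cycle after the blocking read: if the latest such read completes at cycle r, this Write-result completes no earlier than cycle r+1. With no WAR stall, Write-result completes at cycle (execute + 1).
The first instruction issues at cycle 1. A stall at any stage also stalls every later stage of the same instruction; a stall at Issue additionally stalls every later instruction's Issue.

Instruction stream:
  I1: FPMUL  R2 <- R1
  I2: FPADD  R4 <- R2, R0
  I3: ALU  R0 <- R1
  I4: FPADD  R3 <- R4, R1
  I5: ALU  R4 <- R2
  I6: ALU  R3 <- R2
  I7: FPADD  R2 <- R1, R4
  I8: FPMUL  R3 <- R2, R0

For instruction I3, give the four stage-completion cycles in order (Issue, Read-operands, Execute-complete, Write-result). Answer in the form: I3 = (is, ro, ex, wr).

t=1  I1→FPMUL
t=2  I1 RO | I2→FPADD
t=3  I3→ALU
t=4  I3 RO
t=5  I3 EX
t=7  I1 EX
t=8  I1 WR R2
t=9  I2 RO
t=10  I3 WR R0
t=12  I2 EX
t=13  I2 WR R4
t=14  I4→FPADD
t=15  I4 RO | I5→ALU
t=16  I5 RO
t=17  I5 EX
t=18  I4 EX | I5 WR R4
t=19  I4 WR R3
t=20  I6→ALU
t=21  I6 RO | I7→FPADD
t=22  I6 EX | I7 RO
t=23  I6 WR R3
t=24  I8→FPMUL
t=25  I7 EX
t=26  I7 WR R2
t=27  I8 RO
t=32  I8 EX
t=33  I8 WR R3

I3 = (3, 4, 5, 10)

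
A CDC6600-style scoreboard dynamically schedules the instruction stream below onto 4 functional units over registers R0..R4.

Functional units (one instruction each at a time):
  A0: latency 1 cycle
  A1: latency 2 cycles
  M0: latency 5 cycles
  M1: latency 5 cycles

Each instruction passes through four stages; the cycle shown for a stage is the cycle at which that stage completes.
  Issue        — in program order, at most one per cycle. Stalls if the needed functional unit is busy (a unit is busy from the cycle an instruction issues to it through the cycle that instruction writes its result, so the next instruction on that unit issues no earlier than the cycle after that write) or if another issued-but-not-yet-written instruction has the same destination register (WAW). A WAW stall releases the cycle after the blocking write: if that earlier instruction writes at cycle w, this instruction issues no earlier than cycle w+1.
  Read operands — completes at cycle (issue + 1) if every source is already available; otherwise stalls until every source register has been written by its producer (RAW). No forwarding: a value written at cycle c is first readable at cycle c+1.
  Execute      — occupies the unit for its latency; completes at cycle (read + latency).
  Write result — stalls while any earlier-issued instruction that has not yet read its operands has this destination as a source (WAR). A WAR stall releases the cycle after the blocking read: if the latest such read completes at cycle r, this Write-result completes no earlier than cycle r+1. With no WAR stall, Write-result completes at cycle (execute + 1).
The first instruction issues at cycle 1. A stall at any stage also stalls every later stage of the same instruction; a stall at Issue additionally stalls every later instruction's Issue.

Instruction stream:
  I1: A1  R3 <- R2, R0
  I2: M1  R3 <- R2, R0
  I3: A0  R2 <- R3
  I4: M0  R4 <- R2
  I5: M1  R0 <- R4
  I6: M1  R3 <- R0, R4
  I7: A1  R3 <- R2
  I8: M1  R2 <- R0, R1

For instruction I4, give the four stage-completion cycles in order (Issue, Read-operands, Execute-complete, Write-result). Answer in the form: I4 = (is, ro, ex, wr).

I4 = (8, 17, 22, 23)

cycle 1: I1 issues→A1
cycle 2: I1 reads
cycle 4: I1 exec-done
cycle 5: I1 writes R3
cycle 6: I2 issues→M1
cycle 7: I2 reads · I3 issues→A0
cycle 8: I4 issues→M0
cycle 12: I2 exec-done
cycle 13: I2 writes R3
cycle 14: I3 reads · I5 issues→M1
cycle 15: I3 exec-done
cycle 16: I3 writes R2
cycle 17: I4 reads
cycle 22: I4 exec-done
cycle 23: I4 writes R4
cycle 24: I5 reads
cycle 29: I5 exec-done
cycle 30: I5 writes R0
cycle 31: I6 issues→M1
cycle 32: I6 reads
cycle 37: I6 exec-done
cycle 38: I6 writes R3
cycle 39: I7 issues→A1
cycle 40: I7 reads · I8 issues→M1
cycle 41: I8 reads
cycle 42: I7 exec-done
cycle 43: I7 writes R3
cycle 46: I8 exec-done
cycle 47: I8 writes R2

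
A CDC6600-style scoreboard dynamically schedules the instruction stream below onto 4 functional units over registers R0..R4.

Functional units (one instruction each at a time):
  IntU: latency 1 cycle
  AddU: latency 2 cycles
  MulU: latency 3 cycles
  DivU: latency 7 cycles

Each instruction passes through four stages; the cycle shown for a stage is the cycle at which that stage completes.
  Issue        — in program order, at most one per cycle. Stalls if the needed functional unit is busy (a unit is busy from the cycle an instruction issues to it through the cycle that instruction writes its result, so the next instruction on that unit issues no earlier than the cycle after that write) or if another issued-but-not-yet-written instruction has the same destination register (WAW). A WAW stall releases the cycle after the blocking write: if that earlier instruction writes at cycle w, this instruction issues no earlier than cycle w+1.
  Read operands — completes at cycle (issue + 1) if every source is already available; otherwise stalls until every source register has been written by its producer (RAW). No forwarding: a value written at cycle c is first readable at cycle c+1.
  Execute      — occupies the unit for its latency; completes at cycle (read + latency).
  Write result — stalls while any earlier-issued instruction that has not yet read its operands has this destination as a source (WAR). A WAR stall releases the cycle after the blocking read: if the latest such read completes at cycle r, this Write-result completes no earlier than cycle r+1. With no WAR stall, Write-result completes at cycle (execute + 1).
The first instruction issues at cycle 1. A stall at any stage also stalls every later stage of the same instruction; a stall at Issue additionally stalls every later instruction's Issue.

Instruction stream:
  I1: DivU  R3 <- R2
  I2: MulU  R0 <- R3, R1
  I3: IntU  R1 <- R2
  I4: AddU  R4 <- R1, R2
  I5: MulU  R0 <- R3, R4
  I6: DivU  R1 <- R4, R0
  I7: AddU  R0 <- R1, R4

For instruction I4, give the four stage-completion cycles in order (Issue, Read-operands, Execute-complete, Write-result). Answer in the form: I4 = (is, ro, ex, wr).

I4 = (4, 13, 15, 16)

c1: I1 issues→DivU
c2: I1 reads, I2 issues→MulU
c3: I3 issues→IntU
c4: I3 reads, I4 issues→AddU
c5: I3 exec-done
c9: I1 exec-done
c10: I1 writes R3
c11: I2 reads
c12: I3 writes R1
c13: I4 reads
c14: I2 exec-done
c15: I2 writes R0, I4 exec-done
c16: I4 writes R4, I5 issues→MulU
c17: I5 reads, I6 issues→DivU
c20: I5 exec-done
c21: I5 writes R0
c22: I6 reads, I7 issues→AddU
c29: I6 exec-done
c30: I6 writes R1
c31: I7 reads
c33: I7 exec-done
c34: I7 writes R0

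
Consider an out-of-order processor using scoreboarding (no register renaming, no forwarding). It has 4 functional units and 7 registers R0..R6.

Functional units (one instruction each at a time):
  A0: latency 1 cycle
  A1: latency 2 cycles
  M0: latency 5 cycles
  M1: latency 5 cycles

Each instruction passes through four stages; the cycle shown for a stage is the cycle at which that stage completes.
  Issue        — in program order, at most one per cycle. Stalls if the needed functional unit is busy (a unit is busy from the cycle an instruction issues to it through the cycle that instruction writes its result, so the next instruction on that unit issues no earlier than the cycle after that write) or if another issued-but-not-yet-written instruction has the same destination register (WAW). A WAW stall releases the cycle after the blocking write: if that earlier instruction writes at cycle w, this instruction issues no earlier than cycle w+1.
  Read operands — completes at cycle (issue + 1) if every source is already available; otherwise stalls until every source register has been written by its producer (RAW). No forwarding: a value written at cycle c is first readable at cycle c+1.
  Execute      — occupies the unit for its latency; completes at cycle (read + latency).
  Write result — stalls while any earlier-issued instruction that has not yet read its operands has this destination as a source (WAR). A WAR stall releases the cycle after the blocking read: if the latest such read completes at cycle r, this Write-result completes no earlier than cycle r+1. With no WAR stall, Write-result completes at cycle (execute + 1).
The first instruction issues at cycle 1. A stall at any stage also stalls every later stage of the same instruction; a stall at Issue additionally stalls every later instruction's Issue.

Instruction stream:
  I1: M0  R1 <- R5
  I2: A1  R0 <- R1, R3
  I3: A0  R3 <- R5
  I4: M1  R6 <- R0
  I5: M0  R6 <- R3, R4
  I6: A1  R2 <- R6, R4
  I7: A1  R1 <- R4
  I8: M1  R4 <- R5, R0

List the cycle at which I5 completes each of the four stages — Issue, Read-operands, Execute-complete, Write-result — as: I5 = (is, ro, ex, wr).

I5 = (20, 21, 26, 27)

[1] I1 dispatched to M0
[2] I1 operands ready; I2 dispatched to A1
[3] I3 dispatched to A0
[4] I3 operands ready; I4 dispatched to M1
[5] I3 complete
[7] I1 complete
[8] R1←I1
[9] I2 operands ready
[10] R3←I3
[11] I2 complete
[12] R0←I2
[13] I4 operands ready
[18] I4 complete
[19] R6←I4
[20] I5 dispatched to M0
[21] I5 operands ready; I6 dispatched to A1
[26] I5 complete
[27] R6←I5
[28] I6 operands ready
[30] I6 complete
[31] R2←I6
[32] I7 dispatched to A1
[33] I7 operands ready; I8 dispatched to M1
[34] I8 operands ready
[35] I7 complete
[36] R1←I7
[39] I8 complete
[40] R4←I8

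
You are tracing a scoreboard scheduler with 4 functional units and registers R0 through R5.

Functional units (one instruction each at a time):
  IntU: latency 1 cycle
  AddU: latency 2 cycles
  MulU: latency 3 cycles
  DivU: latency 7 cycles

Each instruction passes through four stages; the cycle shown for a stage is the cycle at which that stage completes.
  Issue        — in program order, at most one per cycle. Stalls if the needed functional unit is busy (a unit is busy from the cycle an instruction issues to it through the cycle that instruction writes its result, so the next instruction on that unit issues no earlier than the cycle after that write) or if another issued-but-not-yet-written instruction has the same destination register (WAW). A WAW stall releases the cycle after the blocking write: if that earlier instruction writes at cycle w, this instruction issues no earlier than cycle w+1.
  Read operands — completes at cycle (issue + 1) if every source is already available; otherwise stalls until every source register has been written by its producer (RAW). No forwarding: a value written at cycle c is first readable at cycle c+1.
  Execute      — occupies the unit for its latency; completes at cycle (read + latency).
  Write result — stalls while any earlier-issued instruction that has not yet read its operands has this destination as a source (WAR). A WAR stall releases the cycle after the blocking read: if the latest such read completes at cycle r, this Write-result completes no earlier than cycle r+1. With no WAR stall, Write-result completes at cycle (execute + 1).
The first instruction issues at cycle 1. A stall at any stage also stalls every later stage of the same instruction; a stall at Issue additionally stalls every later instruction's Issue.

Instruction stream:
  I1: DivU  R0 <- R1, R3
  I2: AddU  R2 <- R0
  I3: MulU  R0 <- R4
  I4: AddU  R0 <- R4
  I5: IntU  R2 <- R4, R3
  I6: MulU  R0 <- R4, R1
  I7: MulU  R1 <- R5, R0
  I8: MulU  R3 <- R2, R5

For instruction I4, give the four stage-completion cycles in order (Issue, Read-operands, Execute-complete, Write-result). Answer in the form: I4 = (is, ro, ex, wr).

cycle 1: I1 issues→DivU
cycle 2: I1 reads, I2 issues→AddU
cycle 9: I1 exec-done
cycle 10: I1 writes R0
cycle 11: I2 reads, I3 issues→MulU
cycle 12: I3 reads
cycle 13: I2 exec-done
cycle 14: I2 writes R2
cycle 15: I3 exec-done
cycle 16: I3 writes R0
cycle 17: I4 issues→AddU
cycle 18: I4 reads, I5 issues→IntU
cycle 19: I5 reads
cycle 20: I4 exec-done, I5 exec-done
cycle 21: I4 writes R0, I5 writes R2
cycle 22: I6 issues→MulU
cycle 23: I6 reads
cycle 26: I6 exec-done
cycle 27: I6 writes R0
cycle 28: I7 issues→MulU
cycle 29: I7 reads
cycle 32: I7 exec-done
cycle 33: I7 writes R1
cycle 34: I8 issues→MulU
cycle 35: I8 reads
cycle 38: I8 exec-done
cycle 39: I8 writes R3

I4 = (17, 18, 20, 21)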